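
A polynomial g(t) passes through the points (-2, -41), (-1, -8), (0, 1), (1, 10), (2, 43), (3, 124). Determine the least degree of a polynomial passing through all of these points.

3

Forward differences of the values at t = -2, -1, 0, 1, 2, 3:
  g  : -41  -8  1  10  43  124
  Δ  : 33  9  9  33  81
  Δ^2: -24  0  24  48
  Δ^3: 24  24  24
  Δ^4: 0  0
  Δ^5: 0
The third differences are constant (24) and nonzero, while all higher differences vanish, so the minimal degree is 3.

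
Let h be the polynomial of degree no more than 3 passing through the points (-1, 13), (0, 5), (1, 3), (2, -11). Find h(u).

h(u) = -3u^3 + 3u^2 - 2u + 5

Write h(u) = au^3 + bu^2 + cu + d. Substituting each data point gives a linear system:
  -a + b - c + d = 13
  d = 5
  a + b + c + d = 3
  8a + 4b + 2c + d = -11
Solving the system yields a = -3, b = 3, c = -2, d = 5.
So h(u) = -3u³ + 3u² - 2u + 5.
Check: h(1) = 3. ✓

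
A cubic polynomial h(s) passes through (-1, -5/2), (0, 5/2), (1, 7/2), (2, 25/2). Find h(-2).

Forward differences of the values at s = -1, 0, 1, 2:
  h  : -5/2  5/2  7/2  25/2
  Δ  : 5  1  9
  Δ^2: -4  8
  Δ^3: 12
The third differences are constant, confirming degree 3.
Interpolating (Newton forward form) and evaluating at s = -2 gives h(-2) = -47/2.

-47/2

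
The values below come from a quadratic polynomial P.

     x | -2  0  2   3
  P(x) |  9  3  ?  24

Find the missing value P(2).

13

The 3 known points determine the degree-2 polynomial uniquely.
Write P(x) = ax^2 + bx + c. Substituting each data point gives a linear system:
  4a - 2b + c = 9
  c = 3
  9a + 3b + c = 24
Solving the system yields a = 2, b = 1, c = 3.
So P(x) = 2x^2 + x + 3.
Then P(2) = 13.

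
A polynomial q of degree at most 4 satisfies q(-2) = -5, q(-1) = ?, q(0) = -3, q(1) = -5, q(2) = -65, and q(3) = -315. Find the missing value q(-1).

On equispaced nodes a degree-4 polynomial has vanishing fifth forward difference, so
  - q(-2) + 5·q(-1) - 10·q(0) + 10·q(1) - 5·q(2) + q(3) = 0.
Substituting the known values and solving for q(-1):
  5·q(-1) = 5
  q(-1) = 1.

1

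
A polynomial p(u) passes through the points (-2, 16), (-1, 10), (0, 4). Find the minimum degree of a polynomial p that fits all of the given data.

1

Forward differences of the values at u = -2, -1, 0:
  p  : 16  10  4
  Δ  : -6  -6
  Δ^2: 0
The first differences are constant (-6) and nonzero, while all higher differences vanish, so the minimal degree is 1.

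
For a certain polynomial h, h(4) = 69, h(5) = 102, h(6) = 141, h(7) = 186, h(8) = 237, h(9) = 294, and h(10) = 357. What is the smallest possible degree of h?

2

Forward differences of the values at t = 4, 5, 6, 7, 8, 9, 10:
  h  : 69  102  141  186  237  294  357
  Δ  : 33  39  45  51  57  63
  Δ^2: 6  6  6  6  6
  Δ^3: 0  0  0  0
  Δ^4: 0  0  0
  Δ^5: 0  0
  Δ^6: 0
The second differences are constant (6) and nonzero, while all higher differences vanish, so the minimal degree is 2.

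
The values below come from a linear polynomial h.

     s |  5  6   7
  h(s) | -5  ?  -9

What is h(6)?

The 2 known points determine the degree-1 polynomial uniquely.
Write h(s) = as + b. Substituting each data point gives a linear system:
  5a + b = -5
  7a + b = -9
Solving the system yields a = -2, b = 5.
So h(s) = -2s + 5.
Then h(6) = -7.

-7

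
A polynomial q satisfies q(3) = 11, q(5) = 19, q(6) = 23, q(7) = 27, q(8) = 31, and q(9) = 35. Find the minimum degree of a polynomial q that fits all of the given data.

Divided differences on the nodes 3, 5, 6, 7, 8, 9:
  order 0: 11  19  23  27  31  35
  order 1: 4  4  4  4  4
  order 2: 0  0  0  0
  order 3: 0  0  0
  order 4: 0  0
  order 5: 0
The order-1 divided differences are all 4 (nonzero) and every higher order vanishes, so the data lies on a polynomial of degree exactly 1.

1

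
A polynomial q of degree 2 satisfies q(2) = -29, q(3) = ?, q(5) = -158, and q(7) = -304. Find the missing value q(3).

The 3 known points determine the degree-2 polynomial uniquely.
Write q(u) = au^2 + bu + c. Substituting each data point gives a linear system:
  4a + 2b + c = -29
  25a + 5b + c = -158
  49a + 7b + c = -304
Solving the system yields a = -6, b = -1, c = -3.
So q(u) = -6u² - u - 3.
Then q(3) = -60.

-60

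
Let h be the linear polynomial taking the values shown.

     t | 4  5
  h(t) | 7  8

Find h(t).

h(t) = t + 3

Write h(t) = at + b. Substituting each data point gives a linear system:
  4a + b = 7
  5a + b = 8
Solving the system yields a = 1, b = 3.
So h(t) = t + 3.
Check: h(4) = 7. ✓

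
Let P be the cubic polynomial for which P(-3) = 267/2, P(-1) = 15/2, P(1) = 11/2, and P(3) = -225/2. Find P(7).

Write P(u) = au^3 + bu^2 + cu + d. Substituting each data point gives a linear system:
  -27a + 9b - 3c + d = 267/2
  -a + b - c + d = 15/2
  a + b + c + d = 11/2
  27a + 9b + 3c + d = -225/2
Solving the system yields a = -5, b = 1/2, c = 4, d = 6.
So P(u) = -5u^3 + (1/2)u^2 + 4u + 6.
Then P(7) = -3313/2.

-3313/2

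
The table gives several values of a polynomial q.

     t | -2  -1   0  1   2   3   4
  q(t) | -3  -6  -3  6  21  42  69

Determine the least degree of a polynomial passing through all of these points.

Forward differences of the values at t = -2, -1, 0, 1, 2, 3, 4:
  q  : -3  -6  -3  6  21  42  69
  Δ  : -3  3  9  15  21  27
  Δ^2: 6  6  6  6  6
  Δ^3: 0  0  0  0
  Δ^4: 0  0  0
  Δ^5: 0  0
  Δ^6: 0
The second differences are constant (6) and nonzero, while all higher differences vanish, so the minimal degree is 2.

2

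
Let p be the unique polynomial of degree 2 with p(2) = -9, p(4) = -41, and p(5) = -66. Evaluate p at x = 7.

-134

Write p(x) = ax^2 + bx + c. Substituting each data point gives a linear system:
  4a + 2b + c = -9
  16a + 4b + c = -41
  25a + 5b + c = -66
Solving the system yields a = -3, b = 2, c = -1.
So p(x) = -3x² + 2x - 1.
Then p(7) = -134.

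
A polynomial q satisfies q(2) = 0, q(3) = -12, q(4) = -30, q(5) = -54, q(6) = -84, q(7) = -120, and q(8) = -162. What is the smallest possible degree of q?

Forward differences of the values at t = 2, 3, 4, 5, 6, 7, 8:
  q  : 0  -12  -30  -54  -84  -120  -162
  Δ  : -12  -18  -24  -30  -36  -42
  Δ^2: -6  -6  -6  -6  -6
  Δ^3: 0  0  0  0
  Δ^4: 0  0  0
  Δ^5: 0  0
  Δ^6: 0
The second differences are constant (-6) and nonzero, while all higher differences vanish, so the minimal degree is 2.

2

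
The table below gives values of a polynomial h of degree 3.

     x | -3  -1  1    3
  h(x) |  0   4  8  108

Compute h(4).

224

Forward differences of the values at x = -3, -1, 1, 3:
  h  : 0  4  8  108
  Δ  : 4  4  100
  Δ^2: 0  96
  Δ^3: 96
The third differences are constant, confirming degree 3.
Interpolating (Newton forward form) and evaluating at x = 4 gives h(4) = 224.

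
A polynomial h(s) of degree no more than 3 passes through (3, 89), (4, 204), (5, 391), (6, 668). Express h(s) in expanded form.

Write h(s) = as^3 + bs^2 + cs + d. Substituting each data point gives a linear system:
  27a + 9b + 3c + d = 89
  64a + 16b + 4c + d = 204
  125a + 25b + 5c + d = 391
  216a + 36b + 6c + d = 668
Solving the system yields a = 3, b = 0, c = 4, d = -4.
So h(s) = 3s³ + 4s - 4.
Check: h(5) = 391. ✓

h(s) = 3s^3 + 4s - 4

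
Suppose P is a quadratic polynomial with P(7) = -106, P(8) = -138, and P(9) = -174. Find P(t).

Using the Lagrange interpolation formula with nodes 7, 8, 9:
  L_0(t) = (t - 8)(t - 9) / 2
  L_1(t) = (t - 7)(t - 9) / -1
  L_2(t) = (t - 7)(t - 8) / 2
Then P(t) = -106·L_0(t) - 138·L_1(t) - 174·L_2(t).
Expanding and collecting terms gives P(t) = -2t² - 2t + 6.
Check: P(8) = -138. ✓

P(t) = -2t^2 - 2t + 6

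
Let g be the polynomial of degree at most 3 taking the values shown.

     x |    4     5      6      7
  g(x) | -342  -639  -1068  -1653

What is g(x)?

Using the Lagrange interpolation formula with nodes 4, 5, 6, 7:
  L_0(x) = (x - 5)(x - 6)(x - 7) / -6
  L_1(x) = (x - 4)(x - 6)(x - 7) / 2
  L_2(x) = (x - 4)(x - 5)(x - 7) / -2
  L_3(x) = (x - 4)(x - 5)(x - 6) / 6
Then g(x) = -342·L_0(x) - 639·L_1(x) - 1068·L_2(x) - 1653·L_3(x).
Expanding and collecting terms gives g(x) = -4x^3 - 6x^2 + x + 6.
Check: g(6) = -1068. ✓

g(x) = -4x^3 - 6x^2 + x + 6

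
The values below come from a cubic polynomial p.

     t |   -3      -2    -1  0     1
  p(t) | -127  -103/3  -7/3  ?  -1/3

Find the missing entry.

-1

On equispaced nodes a degree-3 polynomial has vanishing fourth forward difference, so
  p(-3) - 4·p(-2) + 6·p(-1) - 4·p(0) + p(1) = 0.
Substituting the known values and solving for p(0):
  -4·p(0) = 4
  p(0) = -1.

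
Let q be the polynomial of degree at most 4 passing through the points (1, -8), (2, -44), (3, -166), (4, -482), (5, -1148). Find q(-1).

-2

Write q(n) = an^4 + bn^3 + cn^2 + dn + e. Substituting each data point gives a linear system:
  a + b + c + d + e = -8
  16a + 8b + 4c + 2d + e = -44
  81a + 27b + 9c + 3d + e = -166
  256a + 64b + 16c + 4d + e = -482
  625a + 125b + 25c + 5d + e = -1148
Solving the system yields a = -2, b = 2, c = -5, d = -5, e = 2.
So q(n) = -2n⁴ + 2n³ - 5n² - 5n + 2.
Then q(-1) = -2.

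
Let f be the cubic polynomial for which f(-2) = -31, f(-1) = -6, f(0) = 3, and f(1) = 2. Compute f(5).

18

Using the Lagrange interpolation formula with nodes -2, -1, 0, 1:
  L_0(n) = (n + 1)n(n - 1) / -6
  L_1(n) = (n + 2)n(n - 1) / 2
  L_2(n) = (n + 2)(n + 1)(n - 1) / -2
  L_3(n) = (n + 2)(n + 1)n / 6
Then f(n) = -31·L_0(n) - 6·L_1(n) + 3·L_2(n) + 2·L_3(n).
Expanding and collecting terms gives f(n) = n³ - 5n² + 3n + 3.
Evaluating at n = 5: f(5) = 18.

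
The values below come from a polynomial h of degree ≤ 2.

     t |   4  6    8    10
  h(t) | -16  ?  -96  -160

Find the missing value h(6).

-48

On equispaced nodes a degree-2 polynomial has vanishing third forward difference, so
  - h(4) + 3·h(6) - 3·h(8) + h(10) = 0.
Substituting the known values and solving for h(6):
  3·h(6) = -144
  h(6) = -48.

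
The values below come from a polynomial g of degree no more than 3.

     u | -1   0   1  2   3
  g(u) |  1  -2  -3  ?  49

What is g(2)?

10

The 4 known points determine the degree-3 polynomial uniquely.
Write g(u) = au^3 + bu^2 + cu + d. Substituting each data point gives a linear system:
  -a + b - c + d = 1
  d = -2
  a + b + c + d = -3
  27a + 9b + 3c + d = 49
Solving the system yields a = 2, b = 1, c = -4, d = -2.
So g(u) = 2u³ + u² - 4u - 2.
Then g(2) = 10.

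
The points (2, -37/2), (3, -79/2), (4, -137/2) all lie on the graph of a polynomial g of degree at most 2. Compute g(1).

-11/2

Write g(t) = at^2 + bt + c. Substituting each data point gives a linear system:
  4a + 2b + c = -37/2
  9a + 3b + c = -79/2
  16a + 4b + c = -137/2
Solving the system yields a = -4, b = -1, c = -1/2.
So g(t) = -4t² - t - 1/2.
Then g(1) = -11/2.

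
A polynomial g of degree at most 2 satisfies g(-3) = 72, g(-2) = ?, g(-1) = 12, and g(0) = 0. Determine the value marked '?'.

36

The 3 known points determine the degree-2 polynomial uniquely.
Write g(s) = as^2 + bs + c. Substituting each data point gives a linear system:
  9a - 3b + c = 72
  a - b + c = 12
  c = 0
Solving the system yields a = 6, b = -6, c = 0.
So g(s) = 6s^2 - 6s.
Then g(-2) = 36.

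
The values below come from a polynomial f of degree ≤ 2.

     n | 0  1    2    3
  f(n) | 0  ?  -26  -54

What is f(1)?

-8

On equispaced nodes a degree-2 polynomial has vanishing third forward difference, so
  - f(0) + 3·f(1) - 3·f(2) + f(3) = 0.
Substituting the known values and solving for f(1):
  3·f(1) = -24
  f(1) = -8.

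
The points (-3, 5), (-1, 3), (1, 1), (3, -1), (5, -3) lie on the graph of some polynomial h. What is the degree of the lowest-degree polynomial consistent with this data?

1

Forward differences of the values at u = -3, -1, 1, 3, 5:
  h  : 5  3  1  -1  -3
  Δ  : -2  -2  -2  -2
  Δ^2: 0  0  0
  Δ^3: 0  0
  Δ^4: 0
The first differences are constant (-2) and nonzero, while all higher differences vanish, so the minimal degree is 1.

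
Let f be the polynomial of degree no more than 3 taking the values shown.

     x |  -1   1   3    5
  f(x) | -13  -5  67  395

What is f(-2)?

-53

Using the Lagrange interpolation formula with nodes -1, 1, 3, 5:
  L_0(x) = (x - 1)(x - 3)(x - 5) / -48
  L_1(x) = (x + 1)(x - 3)(x - 5) / 16
  L_2(x) = (x + 1)(x - 1)(x - 5) / -16
  L_3(x) = (x + 1)(x - 1)(x - 3) / 48
Then f(x) = -13·L_0(x) - 5·L_1(x) + 67·L_2(x) + 395·L_3(x).
Expanding and collecting terms gives f(x) = 4x^3 - 4x^2 - 5.
Evaluating at x = -2: f(-2) = -53.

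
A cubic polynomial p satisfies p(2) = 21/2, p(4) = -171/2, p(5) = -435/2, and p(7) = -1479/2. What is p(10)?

Using the Lagrange interpolation formula with nodes 2, 4, 5, 7:
  L_0(s) = (s - 4)(s - 5)(s - 7) / -30
  L_1(s) = (s - 2)(s - 5)(s - 7) / 6
  L_2(s) = (s - 2)(s - 4)(s - 7) / -6
  L_3(s) = (s - 2)(s - 4)(s - 5) / 30
Then p(s) = 21/2·L_0(s) - 171/2·L_1(s) - 435/2·L_2(s) - 1479/2·L_3(s).
Expanding and collecting terms gives p(s) = -3s^3 + 5s^2 + 6s + 5/2.
Evaluating at s = 10: p(10) = -4875/2.

-4875/2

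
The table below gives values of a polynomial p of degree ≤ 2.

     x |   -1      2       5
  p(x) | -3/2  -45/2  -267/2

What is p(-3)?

Write p(x) = ax^2 + bx + c. Substituting each data point gives a linear system:
  a - b + c = -3/2
  4a + 2b + c = -45/2
  25a + 5b + c = -267/2
Solving the system yields a = -5, b = -2, c = 3/2.
So p(x) = -5x² - 2x + 3/2.
Then p(-3) = -75/2.

-75/2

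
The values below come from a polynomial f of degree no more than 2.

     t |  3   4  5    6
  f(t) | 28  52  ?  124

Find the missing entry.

84

The 3 known points determine the degree-2 polynomial uniquely.
Write f(t) = at^2 + bt + c. Substituting each data point gives a linear system:
  9a + 3b + c = 28
  16a + 4b + c = 52
  36a + 6b + c = 124
Solving the system yields a = 4, b = -4, c = 4.
So f(t) = 4t^2 - 4t + 4.
Then f(5) = 84.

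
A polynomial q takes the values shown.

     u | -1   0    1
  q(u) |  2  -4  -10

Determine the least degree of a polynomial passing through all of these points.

Forward differences of the values at u = -1, 0, 1:
  q  : 2  -4  -10
  Δ  : -6  -6
  Δ^2: 0
The first differences are constant (-6) and nonzero, while all higher differences vanish, so the minimal degree is 1.

1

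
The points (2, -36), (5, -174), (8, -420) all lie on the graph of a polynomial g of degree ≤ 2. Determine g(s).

Write g(s) = as^2 + bs + c. Substituting each data point gives a linear system:
  4a + 2b + c = -36
  25a + 5b + c = -174
  64a + 8b + c = -420
Solving the system yields a = -6, b = -4, c = -4.
So g(s) = -6s^2 - 4s - 4.
Check: g(8) = -420. ✓

g(s) = -6s^2 - 4s - 4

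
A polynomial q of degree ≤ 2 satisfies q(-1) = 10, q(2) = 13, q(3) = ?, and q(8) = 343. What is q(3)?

The 3 known points determine the degree-2 polynomial uniquely.
Write q(x) = ax^2 + bx + c. Substituting each data point gives a linear system:
  a - b + c = 10
  4a + 2b + c = 13
  64a + 8b + c = 343
Solving the system yields a = 6, b = -5, c = -1.
So q(x) = 6x² - 5x - 1.
Then q(3) = 38.

38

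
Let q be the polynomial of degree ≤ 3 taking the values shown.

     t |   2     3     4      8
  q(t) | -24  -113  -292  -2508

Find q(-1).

3

Write q(t) = at^3 + bt^2 + ct + d. Substituting each data point gives a linear system:
  8a + 4b + 2c + d = -24
  27a + 9b + 3c + d = -113
  64a + 16b + 4c + d = -292
  512a + 64b + 8c + d = -2508
Solving the system yields a = -5, b = 0, c = 6, d = 4.
So q(t) = -5t^3 + 6t + 4.
Then q(-1) = 3.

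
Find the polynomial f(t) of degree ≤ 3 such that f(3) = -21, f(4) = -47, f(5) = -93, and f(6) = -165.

Write f(t) = at^3 + bt^2 + ct + d. Substituting each data point gives a linear system:
  27a + 9b + 3c + d = -21
  64a + 16b + 4c + d = -47
  125a + 25b + 5c + d = -93
  216a + 36b + 6c + d = -165
Solving the system yields a = -1, b = 2, c = -3, d = -3.
So f(t) = -t³ + 2t² - 3t - 3.
Check: f(6) = -165. ✓

f(t) = -t^3 + 2t^2 - 3t - 3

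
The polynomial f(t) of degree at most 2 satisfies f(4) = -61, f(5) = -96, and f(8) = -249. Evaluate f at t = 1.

Write f(t) = at^2 + bt + c. Substituting each data point gives a linear system:
  16a + 4b + c = -61
  25a + 5b + c = -96
  64a + 8b + c = -249
Solving the system yields a = -4, b = 1, c = -1.
So f(t) = -4t^2 + t - 1.
Then f(1) = -4.

-4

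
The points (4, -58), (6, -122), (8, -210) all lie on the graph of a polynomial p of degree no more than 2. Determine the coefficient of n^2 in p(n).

Write p(n) = an^2 + bn + c. Substituting each data point gives a linear system:
  16a + 4b + c = -58
  36a + 6b + c = -122
  64a + 8b + c = -210
Solving the system yields a = -3, b = -2, c = -2.
So p(n) = -3n² - 2n - 2.
The leading coefficient is -3.

-3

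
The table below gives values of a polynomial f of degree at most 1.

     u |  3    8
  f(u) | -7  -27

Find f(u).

f(u) = -4u + 5

Using the Lagrange interpolation formula with nodes 3, 8:
  L_0(u) = (u - 8) / -5
  L_1(u) = (u - 3) / 5
Then f(u) = -7·L_0(u) - 27·L_1(u).
Expanding and collecting terms gives f(u) = -4u + 5.
Check: f(3) = -7. ✓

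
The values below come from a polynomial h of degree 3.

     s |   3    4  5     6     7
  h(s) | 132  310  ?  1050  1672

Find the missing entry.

The 4 known points determine the degree-3 polynomial uniquely.
Write h(s) = as^3 + bs^2 + cs + d. Substituting each data point gives a linear system:
  27a + 9b + 3c + d = 132
  64a + 16b + 4c + d = 310
  216a + 36b + 6c + d = 1050
  343a + 49b + 7c + d = 1672
Solving the system yields a = 5, b = -1, c = 0, d = 6.
So h(s) = 5s^3 - s^2 + 6.
Then h(5) = 606.

606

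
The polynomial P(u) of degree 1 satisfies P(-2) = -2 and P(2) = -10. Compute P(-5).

Using the Lagrange interpolation formula with nodes -2, 2:
  L_0(u) = (u - 2) / -4
  L_1(u) = (u + 2) / 4
Then P(u) = -2·L_0(u) - 10·L_1(u).
Expanding and collecting terms gives P(u) = -2u - 6.
Evaluating at u = -5: P(-5) = 4.

4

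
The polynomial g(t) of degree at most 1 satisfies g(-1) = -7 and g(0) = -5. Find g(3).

Write g(t) = at + b. Substituting each data point gives a linear system:
  -a + b = -7
  b = -5
Solving the system yields a = 2, b = -5.
So g(t) = 2t - 5.
Then g(3) = 1.

1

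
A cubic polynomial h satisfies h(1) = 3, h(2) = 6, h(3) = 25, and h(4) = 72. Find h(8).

780

Forward differences of the values at t = 1, 2, 3, 4:
  h  : 3  6  25  72
  Δ  : 3  19  47
  Δ^2: 16  28
  Δ^3: 12
The third differences are constant, confirming degree 3.
Interpolating (Newton forward form) and evaluating at t = 8 gives h(8) = 780.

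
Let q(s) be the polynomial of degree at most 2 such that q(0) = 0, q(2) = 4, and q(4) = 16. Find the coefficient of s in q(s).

0

Write q(s) = as^2 + bs + c. Substituting each data point gives a linear system:
  c = 0
  4a + 2b + c = 4
  16a + 4b + c = 16
Solving the system yields a = 1, b = 0, c = 0.
So q(s) = s^2.
The coefficient of s is 0.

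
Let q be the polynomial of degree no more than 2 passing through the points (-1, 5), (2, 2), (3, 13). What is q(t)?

q(t) = 3t^2 - 4t - 2

Write q(t) = at^2 + bt + c. Substituting each data point gives a linear system:
  a - b + c = 5
  4a + 2b + c = 2
  9a + 3b + c = 13
Solving the system yields a = 3, b = -4, c = -2.
So q(t) = 3t^2 - 4t - 2.
Check: q(2) = 2. ✓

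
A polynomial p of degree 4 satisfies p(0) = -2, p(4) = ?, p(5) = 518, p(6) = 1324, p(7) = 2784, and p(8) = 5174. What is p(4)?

The 5 known points determine the degree-4 polynomial uniquely.
Write p(t) = at^4 + bt^3 + ct^2 + dt + e. Substituting each data point gives a linear system:
  e = -2
  625a + 125b + 25c + 5d + e = 518
  1296a + 216b + 36c + 6d + e = 1324
  2401a + 343b + 49c + 7d + e = 2784
  4096a + 512b + 64c + 8d + e = 5174
Solving the system yields a = 2, b = -6, c = 1, d = -1, e = -2.
So p(t) = 2t^4 - 6t^3 + t^2 - t - 2.
Then p(4) = 138.

138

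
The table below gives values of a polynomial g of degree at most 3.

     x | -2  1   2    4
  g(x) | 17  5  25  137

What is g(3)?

Using the Lagrange interpolation formula with nodes -2, 1, 2, 4:
  L_0(x) = (x - 1)(x - 2)(x - 4) / -72
  L_1(x) = (x + 2)(x - 2)(x - 4) / 9
  L_2(x) = (x + 2)(x - 1)(x - 4) / -8
  L_3(x) = (x + 2)(x - 1)(x - 2) / 36
Then g(x) = 17·L_0(x) + 5·L_1(x) + 25·L_2(x) + 137·L_3(x).
Expanding and collecting terms gives g(x) = x³ + 5x² - 2x + 1.
Evaluating at x = 3: g(3) = 67.

67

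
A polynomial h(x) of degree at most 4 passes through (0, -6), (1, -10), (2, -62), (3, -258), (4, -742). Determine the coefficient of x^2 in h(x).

Write h(x) = ax^4 + bx^3 + cx^2 + dx + e. Substituting each data point gives a linear system:
  e = -6
  a + b + c + d + e = -10
  16a + 8b + 4c + 2d + e = -62
  81a + 27b + 9c + 3d + e = -258
  256a + 64b + 16c + 4d + e = -742
Solving the system yields a = -2, b = -4, c = 2, d = 0, e = -6.
So h(x) = -2x^4 - 4x^3 + 2x^2 - 6.
The coefficient of x^2 is 2.

2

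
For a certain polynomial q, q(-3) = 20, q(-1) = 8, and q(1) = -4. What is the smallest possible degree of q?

1

Forward differences of the values at t = -3, -1, 1:
  q  : 20  8  -4
  Δ  : -12  -12
  Δ^2: 0
The first differences are constant (-12) and nonzero, while all higher differences vanish, so the minimal degree is 1.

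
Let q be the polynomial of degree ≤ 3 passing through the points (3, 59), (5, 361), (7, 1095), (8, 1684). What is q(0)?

Write q(u) = au^3 + bu^2 + cu + d. Substituting each data point gives a linear system:
  27a + 9b + 3c + d = 59
  125a + 25b + 5c + d = 361
  343a + 49b + 7c + d = 1095
  512a + 64b + 8c + d = 1684
Solving the system yields a = 4, b = -6, c = 3, d = -4.
So q(u) = 4u³ - 6u² + 3u - 4.
Then q(0) = -4.

-4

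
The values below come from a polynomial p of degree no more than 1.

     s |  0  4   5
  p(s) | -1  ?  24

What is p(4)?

The 2 known points determine the degree-1 polynomial uniquely.
Write p(s) = as + b. Substituting each data point gives a linear system:
  b = -1
  5a + b = 24
Solving the system yields a = 5, b = -1.
So p(s) = 5s - 1.
Then p(4) = 19.

19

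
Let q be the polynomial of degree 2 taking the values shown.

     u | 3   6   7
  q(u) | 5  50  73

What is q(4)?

16

Write q(u) = au^2 + bu + c. Substituting each data point gives a linear system:
  9a + 3b + c = 5
  36a + 6b + c = 50
  49a + 7b + c = 73
Solving the system yields a = 2, b = -3, c = -4.
So q(u) = 2u^2 - 3u - 4.
Then q(4) = 16.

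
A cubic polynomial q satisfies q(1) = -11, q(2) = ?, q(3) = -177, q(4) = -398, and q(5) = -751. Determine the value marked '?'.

-58

The 4 known points determine the degree-3 polynomial uniquely.
Write q(t) = at^3 + bt^2 + ct + d. Substituting each data point gives a linear system:
  a + b + c + d = -11
  27a + 9b + 3c + d = -177
  64a + 16b + 4c + d = -398
  125a + 25b + 5c + d = -751
Solving the system yields a = -5, b = -6, c = 6, d = -6.
So q(t) = -5t³ - 6t² + 6t - 6.
Then q(2) = -58.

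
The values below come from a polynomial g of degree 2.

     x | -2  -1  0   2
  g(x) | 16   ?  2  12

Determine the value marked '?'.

The 3 known points determine the degree-2 polynomial uniquely.
Write g(x) = ax^2 + bx + c. Substituting each data point gives a linear system:
  4a - 2b + c = 16
  c = 2
  4a + 2b + c = 12
Solving the system yields a = 3, b = -1, c = 2.
So g(x) = 3x^2 - x + 2.
Then g(-1) = 6.

6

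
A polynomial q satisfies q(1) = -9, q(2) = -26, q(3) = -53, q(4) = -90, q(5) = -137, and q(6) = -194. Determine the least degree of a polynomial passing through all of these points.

2

Forward differences of the values at x = 1, 2, 3, 4, 5, 6:
  q  : -9  -26  -53  -90  -137  -194
  Δ  : -17  -27  -37  -47  -57
  Δ^2: -10  -10  -10  -10
  Δ^3: 0  0  0
  Δ^4: 0  0
  Δ^5: 0
The second differences are constant (-10) and nonzero, while all higher differences vanish, so the minimal degree is 2.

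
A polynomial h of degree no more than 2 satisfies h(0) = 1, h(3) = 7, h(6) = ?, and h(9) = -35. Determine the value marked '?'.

-5

On equispaced nodes a degree-2 polynomial has vanishing third forward difference, so
  - h(0) + 3·h(3) - 3·h(6) + h(9) = 0.
Substituting the known values and solving for h(6):
  -3·h(6) = 15
  h(6) = -5.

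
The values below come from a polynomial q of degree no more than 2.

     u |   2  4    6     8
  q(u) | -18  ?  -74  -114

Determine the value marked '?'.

The 3 known points determine the degree-2 polynomial uniquely.
Write q(u) = au^2 + bu + c. Substituting each data point gives a linear system:
  4a + 2b + c = -18
  36a + 6b + c = -74
  64a + 8b + c = -114
Solving the system yields a = -1, b = -6, c = -2.
So q(u) = -u^2 - 6u - 2.
Then q(4) = -42.

-42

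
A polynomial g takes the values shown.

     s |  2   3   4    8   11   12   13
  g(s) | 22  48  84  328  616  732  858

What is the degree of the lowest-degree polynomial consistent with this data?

2

Divided differences on the nodes 2, 3, 4, 8, 11, 12, 13:
  order 0: 22  48  84  328  616  732  858
  order 1: 26  36  61  96  116  126
  order 2: 5  5  5  5  5
  order 3: 0  0  0  0
  order 4: 0  0  0
  order 5: 0  0
  order 6: 0
The order-2 divided differences are all 5 (nonzero) and every higher order vanishes, so the data lies on a polynomial of degree exactly 2.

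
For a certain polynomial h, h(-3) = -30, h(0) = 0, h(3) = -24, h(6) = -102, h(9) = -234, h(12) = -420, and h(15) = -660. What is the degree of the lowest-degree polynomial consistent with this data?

2

Forward differences of the values at s = -3, 0, 3, 6, 9, 12, 15:
  h  : -30  0  -24  -102  -234  -420  -660
  Δ  : 30  -24  -78  -132  -186  -240
  Δ^2: -54  -54  -54  -54  -54
  Δ^3: 0  0  0  0
  Δ^4: 0  0  0
  Δ^5: 0  0
  Δ^6: 0
The second differences are constant (-54) and nonzero, while all higher differences vanish, so the minimal degree is 2.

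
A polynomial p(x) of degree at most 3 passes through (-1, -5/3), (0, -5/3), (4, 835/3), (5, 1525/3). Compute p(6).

Write p(x) = ax^3 + bx^2 + cx + d. Substituting each data point gives a linear system:
  -a + b - c + d = -5/3
  d = -5/3
  64a + 16b + 4c + d = 835/3
  125a + 25b + 5c + d = 1525/3
Solving the system yields a = 3, b = 5, c = 2, d = -5/3.
So p(x) = 3x^3 + 5x^2 + 2x - 5/3.
Then p(6) = 2515/3.

2515/3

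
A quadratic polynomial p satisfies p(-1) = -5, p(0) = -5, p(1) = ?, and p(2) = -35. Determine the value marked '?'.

The 3 known points determine the degree-2 polynomial uniquely.
Write p(s) = as^2 + bs + c. Substituting each data point gives a linear system:
  a - b + c = -5
  c = -5
  4a + 2b + c = -35
Solving the system yields a = -5, b = -5, c = -5.
So p(s) = -5s^2 - 5s - 5.
Then p(1) = -15.

-15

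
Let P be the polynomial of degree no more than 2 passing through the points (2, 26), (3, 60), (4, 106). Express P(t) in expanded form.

Using the Lagrange interpolation formula with nodes 2, 3, 4:
  L_0(t) = (t - 3)(t - 4) / 2
  L_1(t) = (t - 2)(t - 4) / -1
  L_2(t) = (t - 2)(t - 3) / 2
Then P(t) = 26·L_0(t) + 60·L_1(t) + 106·L_2(t).
Expanding and collecting terms gives P(t) = 6t^2 + 4t - 6.
Check: P(4) = 106. ✓

P(t) = 6t^2 + 4t - 6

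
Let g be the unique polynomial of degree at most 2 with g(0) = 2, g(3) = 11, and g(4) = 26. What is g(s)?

g(s) = 3s^2 - 6s + 2

Write g(s) = as^2 + bs + c. Substituting each data point gives a linear system:
  c = 2
  9a + 3b + c = 11
  16a + 4b + c = 26
Solving the system yields a = 3, b = -6, c = 2.
So g(s) = 3s^2 - 6s + 2.
Check: g(4) = 26. ✓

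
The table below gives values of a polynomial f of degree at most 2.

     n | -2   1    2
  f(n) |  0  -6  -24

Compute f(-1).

Using the Lagrange interpolation formula with nodes -2, 1, 2:
  L_0(n) = (n - 1)(n - 2) / 12
  L_1(n) = (n + 2)(n - 2) / -3
  L_2(n) = (n + 2)(n - 1) / 4
Then f(n) = 0·L_0(n) - 6·L_1(n) - 24·L_2(n).
Expanding and collecting terms gives f(n) = -4n^2 - 6n + 4.
Evaluating at n = -1: f(-1) = 6.

6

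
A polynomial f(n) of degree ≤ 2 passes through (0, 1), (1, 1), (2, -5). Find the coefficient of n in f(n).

3

Write f(n) = an^2 + bn + c. Substituting each data point gives a linear system:
  c = 1
  a + b + c = 1
  4a + 2b + c = -5
Solving the system yields a = -3, b = 3, c = 1.
So f(n) = -3n^2 + 3n + 1.
The coefficient of n is 3.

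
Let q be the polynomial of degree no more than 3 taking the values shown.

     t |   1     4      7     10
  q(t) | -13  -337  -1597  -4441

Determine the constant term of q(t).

-1

Write q(t) = at^3 + bt^2 + ct + d. Substituting each data point gives a linear system:
  a + b + c + d = -13
  64a + 16b + 4c + d = -337
  343a + 49b + 7c + d = -1597
  1000a + 100b + 10c + d = -4441
Solving the system yields a = -4, b = -4, c = -4, d = -1.
So q(t) = -4t³ - 4t² - 4t - 1.
The constant term is -1.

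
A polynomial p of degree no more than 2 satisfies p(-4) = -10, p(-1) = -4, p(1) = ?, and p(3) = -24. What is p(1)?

The 3 known points determine the degree-2 polynomial uniquely.
Write p(s) = as^2 + bs + c. Substituting each data point gives a linear system:
  16a - 4b + c = -10
  a - b + c = -4
  9a + 3b + c = -24
Solving the system yields a = -1, b = -3, c = -6.
So p(s) = -s² - 3s - 6.
Then p(1) = -10.

-10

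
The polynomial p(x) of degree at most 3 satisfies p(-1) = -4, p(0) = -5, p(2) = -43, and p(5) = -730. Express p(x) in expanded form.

Write p(x) = ax^3 + bx^2 + cx + d. Substituting each data point gives a linear system:
  -a + b - c + d = -4
  d = -5
  8a + 4b + 2c + d = -43
  125a + 25b + 5c + d = -730
Solving the system yields a = -6, b = 0, c = 5, d = -5.
So p(x) = -6x^3 + 5x - 5.
Check: p(-1) = -4. ✓

p(x) = -6x^3 + 5x - 5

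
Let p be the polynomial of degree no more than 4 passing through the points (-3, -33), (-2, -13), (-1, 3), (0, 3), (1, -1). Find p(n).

p(n) = n^4 + 4n^3 - 3n^2 - 6n + 3

Write p(n) = an^4 + bn^3 + cn^2 + dn + e. Substituting each data point gives a linear system:
  81a - 27b + 9c - 3d + e = -33
  16a - 8b + 4c - 2d + e = -13
  a - b + c - d + e = 3
  e = 3
  a + b + c + d + e = -1
Solving the system yields a = 1, b = 4, c = -3, d = -6, e = 3.
So p(n) = n^4 + 4n^3 - 3n^2 - 6n + 3.
Check: p(-2) = -13. ✓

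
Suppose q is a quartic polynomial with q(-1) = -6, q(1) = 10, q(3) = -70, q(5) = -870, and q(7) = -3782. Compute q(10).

Forward differences of the values at x = -1, 1, 3, 5, 7:
  q  : -6  10  -70  -870  -3782
  Δ  : 16  -80  -800  -2912
  Δ^2: -96  -720  -2112
  Δ^3: -624  -1392
  Δ^4: -768
The fourth differences are constant, confirming degree 4.
Interpolating (Newton forward form) and evaluating at x = 10 gives q(10) = -17045.

-17045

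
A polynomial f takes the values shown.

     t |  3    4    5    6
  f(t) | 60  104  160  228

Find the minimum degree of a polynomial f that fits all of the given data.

2

Forward differences of the values at t = 3, 4, 5, 6:
  f  : 60  104  160  228
  Δ  : 44  56  68
  Δ^2: 12  12
  Δ^3: 0
The second differences are constant (12) and nonzero, while all higher differences vanish, so the minimal degree is 2.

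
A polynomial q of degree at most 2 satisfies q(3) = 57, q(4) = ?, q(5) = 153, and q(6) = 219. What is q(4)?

The 3 known points determine the degree-2 polynomial uniquely.
Write q(n) = an^2 + bn + c. Substituting each data point gives a linear system:
  9a + 3b + c = 57
  25a + 5b + c = 153
  36a + 6b + c = 219
Solving the system yields a = 6, b = 0, c = 3.
So q(n) = 6n² + 3.
Then q(4) = 99.

99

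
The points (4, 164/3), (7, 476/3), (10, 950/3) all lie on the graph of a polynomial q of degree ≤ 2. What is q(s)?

Write q(s) = as^2 + bs + c. Substituting each data point gives a linear system:
  16a + 4b + c = 164/3
  49a + 7b + c = 476/3
  100a + 10b + c = 950/3
Solving the system yields a = 3, b = 5/3, c = 0.
So q(s) = 3s² + (5/3)s.
Check: q(10) = 950/3. ✓

q(s) = 3s^2 + (5/3)s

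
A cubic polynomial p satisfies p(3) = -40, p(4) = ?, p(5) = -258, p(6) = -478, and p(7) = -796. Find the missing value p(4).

On equispaced nodes a degree-3 polynomial has vanishing fourth forward difference, so
  p(3) - 4·p(4) + 6·p(5) - 4·p(6) + p(7) = 0.
Substituting the known values and solving for p(4):
  -4·p(4) = 472
  p(4) = -118.

-118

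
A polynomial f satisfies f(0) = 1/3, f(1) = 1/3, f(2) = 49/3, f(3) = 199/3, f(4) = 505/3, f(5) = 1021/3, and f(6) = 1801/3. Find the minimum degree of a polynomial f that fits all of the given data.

3

Forward differences of the values at n = 0, 1, 2, 3, 4, 5, 6:
  f  : 1/3  1/3  49/3  199/3  505/3  1021/3  1801/3
  Δ  : 0  16  50  102  172  260
  Δ^2: 16  34  52  70  88
  Δ^3: 18  18  18  18
  Δ^4: 0  0  0
  Δ^5: 0  0
  Δ^6: 0
The third differences are constant (18) and nonzero, while all higher differences vanish, so the minimal degree is 3.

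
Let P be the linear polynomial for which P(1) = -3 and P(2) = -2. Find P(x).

Write P(x) = ax + b. Substituting each data point gives a linear system:
  a + b = -3
  2a + b = -2
Solving the system yields a = 1, b = -4.
So P(x) = x - 4.
Check: P(2) = -2. ✓

P(x) = x - 4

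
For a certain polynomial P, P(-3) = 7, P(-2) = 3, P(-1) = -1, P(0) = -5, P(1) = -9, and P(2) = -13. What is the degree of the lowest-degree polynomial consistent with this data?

Forward differences of the values at t = -3, -2, -1, 0, 1, 2:
  P  : 7  3  -1  -5  -9  -13
  Δ  : -4  -4  -4  -4  -4
  Δ^2: 0  0  0  0
  Δ^3: 0  0  0
  Δ^4: 0  0
  Δ^5: 0
The first differences are constant (-4) and nonzero, while all higher differences vanish, so the minimal degree is 1.

1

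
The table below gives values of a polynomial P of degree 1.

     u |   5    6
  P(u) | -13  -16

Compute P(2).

-4

Using the Lagrange interpolation formula with nodes 5, 6:
  L_0(u) = (u - 6) / -1
  L_1(u) = (u - 5) / 1
Then P(u) = -13·L_0(u) - 16·L_1(u).
Expanding and collecting terms gives P(u) = -3u + 2.
Evaluating at u = 2: P(2) = -4.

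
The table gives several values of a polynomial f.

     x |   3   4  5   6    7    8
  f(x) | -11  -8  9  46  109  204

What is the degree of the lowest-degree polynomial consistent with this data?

Forward differences of the values at x = 3, 4, 5, 6, 7, 8:
  f  : -11  -8  9  46  109  204
  Δ  : 3  17  37  63  95
  Δ^2: 14  20  26  32
  Δ^3: 6  6  6
  Δ^4: 0  0
  Δ^5: 0
The third differences are constant (6) and nonzero, while all higher differences vanish, so the minimal degree is 3.

3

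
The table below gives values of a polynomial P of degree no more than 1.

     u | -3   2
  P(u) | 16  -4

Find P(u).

P(u) = -4u + 4

Write P(u) = au + b. Substituting each data point gives a linear system:
  -3a + b = 16
  2a + b = -4
Solving the system yields a = -4, b = 4.
So P(u) = -4u + 4.
Check: P(2) = -4. ✓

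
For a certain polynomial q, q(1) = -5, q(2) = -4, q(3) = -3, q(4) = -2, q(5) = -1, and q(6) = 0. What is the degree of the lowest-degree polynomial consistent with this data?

Forward differences of the values at t = 1, 2, 3, 4, 5, 6:
  q  : -5  -4  -3  -2  -1  0
  Δ  : 1  1  1  1  1
  Δ^2: 0  0  0  0
  Δ^3: 0  0  0
  Δ^4: 0  0
  Δ^5: 0
The first differences are constant (1) and nonzero, while all higher differences vanish, so the minimal degree is 1.

1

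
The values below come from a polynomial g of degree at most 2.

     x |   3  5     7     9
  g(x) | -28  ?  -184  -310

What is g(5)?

The 3 known points determine the degree-2 polynomial uniquely.
Write g(x) = ax^2 + bx + c. Substituting each data point gives a linear system:
  9a + 3b + c = -28
  49a + 7b + c = -184
  81a + 9b + c = -310
Solving the system yields a = -4, b = 1, c = 5.
So g(x) = -4x² + x + 5.
Then g(5) = -90.

-90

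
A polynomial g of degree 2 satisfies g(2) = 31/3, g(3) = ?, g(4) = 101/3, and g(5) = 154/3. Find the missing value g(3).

20

On equispaced nodes a degree-2 polynomial has vanishing third forward difference, so
  - g(2) + 3·g(3) - 3·g(4) + g(5) = 0.
Substituting the known values and solving for g(3):
  3·g(3) = 60
  g(3) = 20.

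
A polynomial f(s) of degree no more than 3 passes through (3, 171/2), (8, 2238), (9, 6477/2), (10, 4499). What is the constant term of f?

-6

Write f(s) = as^3 + bs^2 + cs + d. Substituting each data point gives a linear system:
  27a + 9b + 3c + d = 171/2
  512a + 64b + 8c + d = 2238
  729a + 81b + 9c + d = 6477/2
  1000a + 100b + 10c + d = 4499
Solving the system yields a = 5, b = -5, c = 1/2, d = -6.
So f(s) = 5s³ - 5s² + (1/2)s - 6.
The constant term is -6.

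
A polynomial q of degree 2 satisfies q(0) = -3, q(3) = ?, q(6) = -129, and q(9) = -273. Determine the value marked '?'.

-39

On equispaced nodes a degree-2 polynomial has vanishing third forward difference, so
  - q(0) + 3·q(3) - 3·q(6) + q(9) = 0.
Substituting the known values and solving for q(3):
  3·q(3) = -117
  q(3) = -39.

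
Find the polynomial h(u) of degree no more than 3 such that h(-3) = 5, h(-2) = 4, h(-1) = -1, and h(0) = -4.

Write h(u) = au^3 + bu^2 + cu + d. Substituting each data point gives a linear system:
  -27a + 9b - 3c + d = 5
  -8a + 4b - 2c + d = 4
  -a + b - c + d = -1
  d = -4
Solving the system yields a = 1, b = 4, c = 0, d = -4.
So h(u) = u^3 + 4u^2 - 4.
Check: h(-1) = -1. ✓

h(u) = u^3 + 4u^2 - 4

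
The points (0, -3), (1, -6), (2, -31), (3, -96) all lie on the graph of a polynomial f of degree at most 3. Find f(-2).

Write f(s) = as^3 + bs^2 + cs + d. Substituting each data point gives a linear system:
  d = -3
  a + b + c + d = -6
  8a + 4b + 2c + d = -31
  27a + 9b + 3c + d = -96
Solving the system yields a = -3, b = -2, c = 2, d = -3.
So f(s) = -3s³ - 2s² + 2s - 3.
Then f(-2) = 9.

9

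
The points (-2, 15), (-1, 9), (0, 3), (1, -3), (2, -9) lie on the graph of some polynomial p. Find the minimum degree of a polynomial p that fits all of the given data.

Forward differences of the values at n = -2, -1, 0, 1, 2:
  p  : 15  9  3  -3  -9
  Δ  : -6  -6  -6  -6
  Δ^2: 0  0  0
  Δ^3: 0  0
  Δ^4: 0
The first differences are constant (-6) and nonzero, while all higher differences vanish, so the minimal degree is 1.

1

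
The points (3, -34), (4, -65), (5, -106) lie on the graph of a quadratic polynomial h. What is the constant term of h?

Write h(t) = at^2 + bt + c. Substituting each data point gives a linear system:
  9a + 3b + c = -34
  16a + 4b + c = -65
  25a + 5b + c = -106
Solving the system yields a = -5, b = 4, c = -1.
So h(t) = -5t^2 + 4t - 1.
The constant term is -1.

-1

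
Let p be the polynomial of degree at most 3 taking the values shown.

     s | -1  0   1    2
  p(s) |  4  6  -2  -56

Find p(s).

Write p(s) = as^3 + bs^2 + cs + d. Substituting each data point gives a linear system:
  -a + b - c + d = 4
  d = 6
  a + b + c + d = -2
  8a + 4b + 2c + d = -56
Solving the system yields a = -6, b = -5, c = 3, d = 6.
So p(s) = -6s^3 - 5s^2 + 3s + 6.
Check: p(0) = 6. ✓

p(s) = -6s^3 - 5s^2 + 3s + 6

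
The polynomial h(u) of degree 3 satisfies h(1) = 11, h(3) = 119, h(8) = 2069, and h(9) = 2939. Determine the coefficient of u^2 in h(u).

0

Write h(u) = au^3 + bu^2 + cu + d. Substituting each data point gives a linear system:
  a + b + c + d = 11
  27a + 9b + 3c + d = 119
  512a + 64b + 8c + d = 2069
  729a + 81b + 9c + d = 2939
Solving the system yields a = 4, b = 0, c = 2, d = 5.
So h(u) = 4u^3 + 2u + 5.
The coefficient of u^2 is 0.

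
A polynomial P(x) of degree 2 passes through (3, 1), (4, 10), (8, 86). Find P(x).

P(x) = 2x^2 - 5x - 2

Write P(x) = ax^2 + bx + c. Substituting each data point gives a linear system:
  9a + 3b + c = 1
  16a + 4b + c = 10
  64a + 8b + c = 86
Solving the system yields a = 2, b = -5, c = -2.
So P(x) = 2x^2 - 5x - 2.
Check: P(3) = 1. ✓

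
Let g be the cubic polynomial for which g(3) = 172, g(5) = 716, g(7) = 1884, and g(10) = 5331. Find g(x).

Using the Lagrange interpolation formula with nodes 3, 5, 7, 10:
  L_0(x) = (x - 5)(x - 7)(x - 10) / -56
  L_1(x) = (x - 3)(x - 7)(x - 10) / 20
  L_2(x) = (x - 3)(x - 5)(x - 10) / -24
  L_3(x) = (x - 3)(x - 5)(x - 7) / 105
Then g(x) = 172·L_0(x) + 716·L_1(x) + 1884·L_2(x) + 5331·L_3(x).
Expanding and collecting terms gives g(x) = 5x³ + 3x² + 3x + 1.
Check: g(7) = 1884. ✓

g(x) = 5x^3 + 3x^2 + 3x + 1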